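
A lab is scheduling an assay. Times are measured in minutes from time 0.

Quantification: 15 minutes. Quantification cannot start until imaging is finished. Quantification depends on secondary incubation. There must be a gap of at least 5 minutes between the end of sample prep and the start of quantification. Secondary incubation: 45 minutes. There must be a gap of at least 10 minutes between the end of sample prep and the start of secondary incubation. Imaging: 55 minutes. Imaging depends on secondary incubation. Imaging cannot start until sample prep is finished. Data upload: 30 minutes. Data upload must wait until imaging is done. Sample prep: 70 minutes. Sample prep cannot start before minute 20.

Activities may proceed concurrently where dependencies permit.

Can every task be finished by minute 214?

After its own release at minute 20, sample prep can start at minute 20 and finishes at minute 90.
Secondary incubation waits on sample prep (finishes minute 90, plus 10-minute gap → minute 100), so it starts at minute 100 and finishes at 100 + 45 = minute 145.
Imaging cannot start until secondary incubation (finishes minute 145); sample prep (finishes minute 90). The controlling bound is minute 145, so imaging finishes at 145 + 55 = minute 200.
After imaging (finishes minute 200), data upload can start at minute 200 and finishes at minute 230.
Quantification needs all of imaging (finishes minute 200); secondary incubation (finishes minute 145); sample prep (finishes minute 90, plus 5-minute gap → minute 95). That puts its earliest start at minute 200; it finishes at 200 + 15 = minute 215.
The earliest everything can be done is minute 230, which is after the deadline of 214, so it is not possible.

No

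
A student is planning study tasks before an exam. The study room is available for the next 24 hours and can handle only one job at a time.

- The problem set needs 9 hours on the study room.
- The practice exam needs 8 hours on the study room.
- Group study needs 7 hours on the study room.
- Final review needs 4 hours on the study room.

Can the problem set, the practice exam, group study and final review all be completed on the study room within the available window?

Running back to back, the jobs need 9 + 8 + 7 + 4 = 28 hours on the study room.
Since 28 > 24, they cannot all fit.

No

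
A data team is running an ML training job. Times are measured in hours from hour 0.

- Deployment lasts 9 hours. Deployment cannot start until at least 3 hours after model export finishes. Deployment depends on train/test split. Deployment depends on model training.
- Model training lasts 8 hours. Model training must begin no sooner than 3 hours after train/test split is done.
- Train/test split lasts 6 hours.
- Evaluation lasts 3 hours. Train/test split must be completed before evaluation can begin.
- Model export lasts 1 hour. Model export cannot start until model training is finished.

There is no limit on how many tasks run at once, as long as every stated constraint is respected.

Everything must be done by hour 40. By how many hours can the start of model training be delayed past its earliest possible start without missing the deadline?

Train/test split has no prerequisites, so it starts at hour 0 and finishes at hour 6.
Model training waits on train/test split (finishes hour 6, plus 3-hour gap → hour 9), so it starts at hour 9 and finishes at 9 + 8 = hour 17.

Working backward from the deadline:
To finish by hour 40, deployment (duration 9) must start no later than hour 31.
Since deployment (must start by hour 31, minus 3-hour gap → hour 28) depends on it, model export must finish by hour 28. Backing off its 1-hour duration gives a latest start of hour 27.
Model training must finish in time for model export (must start by hour 27); deployment (must start by hour 31). The tightest is hour 27, so model training must start by 27 − 8 = hour 19.
So model training can start as early as hour 9 and as late as hour 19, giving 19 − 9 = 10 hours of slack.

10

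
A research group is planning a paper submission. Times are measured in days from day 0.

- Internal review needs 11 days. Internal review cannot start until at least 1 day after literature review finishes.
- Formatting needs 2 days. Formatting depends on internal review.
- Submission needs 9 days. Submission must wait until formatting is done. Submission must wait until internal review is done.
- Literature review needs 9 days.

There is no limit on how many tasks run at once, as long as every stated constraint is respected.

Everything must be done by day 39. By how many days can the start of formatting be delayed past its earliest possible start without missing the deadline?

Literature review has no prerequisites, so it starts at day 0 and finishes at day 9.
Internal review waits on literature review (finishes day 9, plus 1-day gap → day 10), so it starts at day 10 and finishes at 10 + 11 = day 21.
After internal review (finishes day 21), formatting can start at day 21 and finishes at day 23.

Working backward from the deadline:
To finish by day 39, submission (duration 9) must start no later than day 30.
Formatting feeds into submission (must start by day 30); so formatting must finish by day 30 and therefore start by day 28.
So formatting can start as early as day 21 and as late as day 28, giving 28 − 21 = 7 days of slack.

7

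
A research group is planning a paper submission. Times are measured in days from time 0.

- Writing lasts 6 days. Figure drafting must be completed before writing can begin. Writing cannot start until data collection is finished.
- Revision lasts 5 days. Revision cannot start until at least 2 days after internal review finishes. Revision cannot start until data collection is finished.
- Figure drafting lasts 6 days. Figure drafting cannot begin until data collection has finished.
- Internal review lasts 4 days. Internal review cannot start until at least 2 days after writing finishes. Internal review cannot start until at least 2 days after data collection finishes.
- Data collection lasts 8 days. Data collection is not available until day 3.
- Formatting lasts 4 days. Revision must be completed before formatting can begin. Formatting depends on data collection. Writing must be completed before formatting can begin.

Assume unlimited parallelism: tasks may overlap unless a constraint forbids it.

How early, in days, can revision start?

31

After its own release at day 3, data collection can start at day 3 and finishes at day 11.
After data collection (finishes day 11), figure drafting can start at day 11 and finishes at day 17.
For writing: figure drafting (finishes day 17); data collection (finishes day 11). Taking the maximum gives a start of day 17, and it finishes at 17 + 6 = day 23.
Internal review cannot start until writing (finishes day 23, plus 2-day gap → day 25); data collection (finishes day 11, plus 2-day gap → day 13). The controlling bound is day 25, so internal review finishes at 25 + 4 = day 29.
Revision waits on internal review (finishes day 29, plus 2-day gap → day 31); data collection (finishes day 11). The latest of these is day 31, which is the earliest revision can start.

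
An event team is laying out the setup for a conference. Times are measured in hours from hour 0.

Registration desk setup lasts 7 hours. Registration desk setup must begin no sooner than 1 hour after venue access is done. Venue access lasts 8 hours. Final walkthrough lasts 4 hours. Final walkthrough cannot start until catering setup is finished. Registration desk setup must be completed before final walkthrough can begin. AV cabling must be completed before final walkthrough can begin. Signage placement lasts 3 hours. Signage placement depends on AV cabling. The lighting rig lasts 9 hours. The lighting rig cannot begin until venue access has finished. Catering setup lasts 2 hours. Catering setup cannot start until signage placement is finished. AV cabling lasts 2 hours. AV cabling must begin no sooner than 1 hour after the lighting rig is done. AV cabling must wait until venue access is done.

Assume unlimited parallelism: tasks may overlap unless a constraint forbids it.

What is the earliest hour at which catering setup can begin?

23

Nothing blocks venue access, so it runs from hour 0 to hour 8.
The lighting rig cannot begin until venue access (finishes hour 8). It runs from hour 8 to 8 + 9 = hour 17.
AV cabling cannot start until the lighting rig (finishes hour 17, plus 1-hour gap → hour 18); venue access (finishes hour 8). The controlling bound is hour 18, so AV cabling finishes at 18 + 2 = hour 20.
After AV cabling (finishes hour 20), signage placement can start at hour 20 and finishes at hour 23.
Catering setup waits on signage placement (finishes hour 23), so the earliest it can start is hour 23.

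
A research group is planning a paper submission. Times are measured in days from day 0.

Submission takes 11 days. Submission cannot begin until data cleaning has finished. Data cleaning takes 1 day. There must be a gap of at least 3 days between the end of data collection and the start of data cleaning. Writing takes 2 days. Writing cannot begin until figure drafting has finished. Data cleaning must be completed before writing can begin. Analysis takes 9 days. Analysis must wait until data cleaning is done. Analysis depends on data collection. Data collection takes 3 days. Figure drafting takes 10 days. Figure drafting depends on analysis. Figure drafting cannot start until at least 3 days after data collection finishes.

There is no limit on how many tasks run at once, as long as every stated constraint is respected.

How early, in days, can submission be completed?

Data collection can start immediately at day 0; it finishes at day 3.
Data cleaning cannot begin until data collection (finishes day 3, plus 3-day gap → day 6). It runs from day 6 to 6 + 1 = day 7.
Submission cannot begin until data cleaning (finishes day 7). It runs from day 7 to 7 + 11 = day 18.

18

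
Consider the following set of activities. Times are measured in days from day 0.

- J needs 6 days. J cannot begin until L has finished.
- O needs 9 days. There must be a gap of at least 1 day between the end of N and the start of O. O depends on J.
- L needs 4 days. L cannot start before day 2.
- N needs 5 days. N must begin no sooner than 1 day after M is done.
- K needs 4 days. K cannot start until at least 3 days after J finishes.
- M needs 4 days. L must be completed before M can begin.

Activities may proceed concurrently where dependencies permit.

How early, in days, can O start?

L waits on its own release at day 2, so it starts at day 2 and finishes at 2 + 4 = day 6.
After L (finishes day 6), M can start at day 6 and finishes at day 10.
N cannot begin until M (finishes day 10, plus 1-day gap → day 11). It runs from day 11 to 11 + 5 = day 16.
J waits on L (finishes day 6), so it starts at day 6 and finishes at 6 + 6 = day 12.
O waits on N (finishes day 16, plus 1-day gap → day 17); J (finishes day 12). The latest of these is day 17, which is the earliest O can start.

17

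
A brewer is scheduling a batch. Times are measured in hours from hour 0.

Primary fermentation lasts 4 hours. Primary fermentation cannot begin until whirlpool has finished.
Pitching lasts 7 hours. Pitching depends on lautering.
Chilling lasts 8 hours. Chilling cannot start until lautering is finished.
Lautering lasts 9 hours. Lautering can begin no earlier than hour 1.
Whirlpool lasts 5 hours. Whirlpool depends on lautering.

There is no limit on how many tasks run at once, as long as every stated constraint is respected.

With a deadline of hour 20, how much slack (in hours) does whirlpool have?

1

Lautering cannot begin until its own release at hour 1. It runs from hour 1 to 1 + 9 = hour 10.
After lautering (finishes hour 10), whirlpool can start at hour 10 and finishes at hour 15.

Working backward from the deadline:
Nothing follows primary fermentation; the deadline of hour 20 is its only limit. It must start by 20 − 4 = hour 16.
Since primary fermentation (must start by hour 16) depends on it, whirlpool must finish by hour 16. Backing off its 5-hour duration gives a latest start of hour 11.
So whirlpool can start as early as hour 10 and as late as hour 11, giving 11 − 10 = 1 hour of slack.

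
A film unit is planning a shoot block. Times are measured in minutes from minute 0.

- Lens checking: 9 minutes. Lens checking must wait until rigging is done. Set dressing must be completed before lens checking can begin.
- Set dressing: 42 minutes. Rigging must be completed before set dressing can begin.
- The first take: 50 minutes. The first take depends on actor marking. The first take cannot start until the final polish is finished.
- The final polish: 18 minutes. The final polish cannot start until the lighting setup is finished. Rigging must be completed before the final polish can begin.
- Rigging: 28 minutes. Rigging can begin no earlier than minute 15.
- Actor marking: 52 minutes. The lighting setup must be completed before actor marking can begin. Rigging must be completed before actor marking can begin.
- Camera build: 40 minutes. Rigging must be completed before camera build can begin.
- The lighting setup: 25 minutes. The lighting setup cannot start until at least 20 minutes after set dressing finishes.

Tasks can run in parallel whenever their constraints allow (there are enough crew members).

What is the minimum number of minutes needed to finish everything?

232

Rigging waits on its own release at minute 15, so it starts at minute 15 and finishes at 15 + 28 = minute 43.
Camera build cannot begin until rigging (finishes minute 43). It runs from minute 43 to 43 + 40 = minute 83.
Set dressing waits on rigging (finishes minute 43), so it starts at minute 43 and finishes at 43 + 42 = minute 85.
Lens checking has to wait for rigging (finishes minute 43); set dressing (finishes minute 85). The latest of these is minute 85, so lens checking runs minute 85 to 85 + 9 = minute 94.
The lighting setup cannot begin until set dressing (finishes minute 85, plus 20-minute gap → minute 105). It runs from minute 105 to 105 + 25 = minute 130.
The final polish needs all of the lighting setup (finishes minute 130); rigging (finishes minute 43). That puts its earliest start at minute 130; it finishes at 130 + 18 = minute 148.
Actor marking has to wait for the lighting setup (finishes minute 130); rigging (finishes minute 43). The latest of these is minute 130, so actor marking runs minute 130 to 130 + 52 = minute 182.
The first take needs all of actor marking (finishes minute 182); the final polish (finishes minute 148). That puts its earliest start at minute 182; it finishes at 182 + 50 = minute 232.
All tasks are finished once the last one completes. Finish times: Rigging at 43, Set dressing at 85, The lighting setup at 130, Camera build at 83, Lens checking at 94, Actor marking at 182, The final polish at 148, The first take at 232. The latest is minute 232.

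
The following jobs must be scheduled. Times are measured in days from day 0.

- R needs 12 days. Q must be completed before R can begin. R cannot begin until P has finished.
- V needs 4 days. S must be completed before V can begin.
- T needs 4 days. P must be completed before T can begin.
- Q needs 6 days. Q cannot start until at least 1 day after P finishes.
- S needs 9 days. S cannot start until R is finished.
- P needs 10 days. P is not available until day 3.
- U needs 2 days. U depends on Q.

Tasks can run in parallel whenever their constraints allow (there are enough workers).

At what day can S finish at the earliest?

41

P waits on its own release at day 3, so it starts at day 3 and finishes at 3 + 10 = day 13.
Q waits on P (finishes day 13, plus 1-day gap → day 14), so it starts at day 14 and finishes at 14 + 6 = day 20.
R has to wait for Q (finishes day 20); P (finishes day 13). The latest of these is day 20, so R runs day 20 to 20 + 12 = day 32.
S cannot begin until R (finishes day 32). It runs from day 32 to 32 + 9 = day 41.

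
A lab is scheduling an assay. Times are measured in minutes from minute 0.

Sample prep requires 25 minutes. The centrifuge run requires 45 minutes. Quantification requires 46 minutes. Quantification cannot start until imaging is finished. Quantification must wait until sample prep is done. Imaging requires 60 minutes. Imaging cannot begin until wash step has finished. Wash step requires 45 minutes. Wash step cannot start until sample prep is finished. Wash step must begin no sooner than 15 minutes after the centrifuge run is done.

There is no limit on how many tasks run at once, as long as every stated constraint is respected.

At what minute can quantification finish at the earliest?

211

Nothing blocks the centrifuge run, so it runs from minute 0 to minute 45.
Sample prep has no prerequisites, so it starts at minute 0 and finishes at minute 25.
Wash step needs all of sample prep (finishes minute 25); the centrifuge run (finishes minute 45, plus 15-minute gap → minute 60). That puts its earliest start at minute 60; it finishes at 60 + 45 = minute 105.
Imaging cannot begin until wash step (finishes minute 105). It runs from minute 105 to 105 + 60 = minute 165.
Quantification has to wait for imaging (finishes minute 165); sample prep (finishes minute 25). The latest of these is minute 165, so quantification runs minute 165 to 165 + 46 = minute 211.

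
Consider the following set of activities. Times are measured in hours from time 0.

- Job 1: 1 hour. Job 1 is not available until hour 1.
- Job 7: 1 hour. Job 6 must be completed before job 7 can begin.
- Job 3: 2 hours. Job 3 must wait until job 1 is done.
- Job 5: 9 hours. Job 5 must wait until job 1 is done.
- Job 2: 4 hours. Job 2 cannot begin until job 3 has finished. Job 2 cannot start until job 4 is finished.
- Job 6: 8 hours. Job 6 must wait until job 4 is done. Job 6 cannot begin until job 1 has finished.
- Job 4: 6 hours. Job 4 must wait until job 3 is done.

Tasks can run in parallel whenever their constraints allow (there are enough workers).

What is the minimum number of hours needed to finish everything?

Job 1 cannot begin until its own release at hour 1. It runs from hour 1 to 1 + 1 = hour 2.
Job 5 cannot begin until job 1 (finishes hour 2). It runs from hour 2 to 2 + 9 = hour 11.
After job 1 (finishes hour 2), job 3 can start at hour 2 and finishes at hour 4.
After job 3 (finishes hour 4), job 4 can start at hour 4 and finishes at hour 10.
Job 6 cannot start until job 4 (finishes hour 10); job 1 (finishes hour 2). The controlling bound is hour 10, so job 6 finishes at 10 + 8 = hour 18.
After job 6 (finishes hour 18), job 7 can start at hour 18 and finishes at hour 19.
Job 2 needs all of job 3 (finishes hour 4); job 4 (finishes hour 10). That puts its earliest start at hour 10; it finishes at 10 + 4 = hour 14.
All tasks are finished once the last one completes. Finish times: Job 1 at 2, Job 2 at 14, Job 3 at 4, Job 4 at 10, Job 5 at 11, Job 6 at 18, Job 7 at 19. The latest is hour 19.

19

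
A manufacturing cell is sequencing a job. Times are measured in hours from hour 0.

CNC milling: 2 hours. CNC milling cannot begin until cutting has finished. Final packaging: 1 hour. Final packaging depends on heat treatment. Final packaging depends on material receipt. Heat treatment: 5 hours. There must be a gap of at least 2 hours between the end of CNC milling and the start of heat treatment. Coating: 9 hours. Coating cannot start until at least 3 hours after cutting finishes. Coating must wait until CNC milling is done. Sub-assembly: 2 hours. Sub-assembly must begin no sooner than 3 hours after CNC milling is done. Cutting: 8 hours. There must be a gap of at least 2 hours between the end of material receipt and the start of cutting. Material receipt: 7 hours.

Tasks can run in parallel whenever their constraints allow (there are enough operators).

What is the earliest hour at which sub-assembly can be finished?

24

Nothing blocks material receipt, so it runs from hour 0 to hour 7.
Cutting waits on material receipt (finishes hour 7, plus 2-hour gap → hour 9), so it starts at hour 9 and finishes at 9 + 8 = hour 17.
After cutting (finishes hour 17), CNC milling can start at hour 17 and finishes at hour 19.
After CNC milling (finishes hour 19, plus 3-hour gap → hour 22), sub-assembly can start at hour 22 and finishes at hour 24.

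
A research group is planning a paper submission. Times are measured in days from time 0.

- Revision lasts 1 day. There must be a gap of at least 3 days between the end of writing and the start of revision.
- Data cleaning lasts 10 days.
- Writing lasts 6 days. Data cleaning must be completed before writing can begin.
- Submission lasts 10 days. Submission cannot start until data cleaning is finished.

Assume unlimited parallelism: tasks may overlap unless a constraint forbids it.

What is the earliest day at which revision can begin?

19

Data cleaning has no prerequisites, so it starts at day 0 and finishes at day 10.
After data cleaning (finishes day 10), writing can start at day 10 and finishes at day 16.
Revision waits on writing (finishes day 16, plus 3-day gap → day 19), so the earliest it can start is day 19.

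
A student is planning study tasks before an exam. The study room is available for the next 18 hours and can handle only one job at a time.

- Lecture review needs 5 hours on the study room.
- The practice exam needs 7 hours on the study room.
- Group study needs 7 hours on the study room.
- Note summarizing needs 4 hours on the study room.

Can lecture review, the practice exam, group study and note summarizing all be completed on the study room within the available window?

No

Running back to back, the jobs need 5 + 7 + 7 + 4 = 23 hours on the study room.
Since 23 > 18, they cannot all fit.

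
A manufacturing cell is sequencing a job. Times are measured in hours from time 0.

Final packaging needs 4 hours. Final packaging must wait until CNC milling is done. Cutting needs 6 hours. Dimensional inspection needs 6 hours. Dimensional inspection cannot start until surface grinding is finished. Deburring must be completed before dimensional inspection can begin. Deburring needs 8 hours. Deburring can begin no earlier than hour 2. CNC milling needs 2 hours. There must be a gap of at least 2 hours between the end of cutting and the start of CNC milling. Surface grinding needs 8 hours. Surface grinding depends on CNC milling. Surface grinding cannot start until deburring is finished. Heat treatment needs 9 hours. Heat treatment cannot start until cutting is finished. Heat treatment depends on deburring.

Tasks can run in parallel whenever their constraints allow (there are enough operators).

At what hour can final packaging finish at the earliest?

Cutting has no prerequisites, so it starts at hour 0 and finishes at hour 6.
After cutting (finishes hour 6, plus 2-hour gap → hour 8), CNC milling can start at hour 8 and finishes at hour 10.
Final packaging waits on CNC milling (finishes hour 10), so it starts at hour 10 and finishes at 10 + 4 = hour 14.

14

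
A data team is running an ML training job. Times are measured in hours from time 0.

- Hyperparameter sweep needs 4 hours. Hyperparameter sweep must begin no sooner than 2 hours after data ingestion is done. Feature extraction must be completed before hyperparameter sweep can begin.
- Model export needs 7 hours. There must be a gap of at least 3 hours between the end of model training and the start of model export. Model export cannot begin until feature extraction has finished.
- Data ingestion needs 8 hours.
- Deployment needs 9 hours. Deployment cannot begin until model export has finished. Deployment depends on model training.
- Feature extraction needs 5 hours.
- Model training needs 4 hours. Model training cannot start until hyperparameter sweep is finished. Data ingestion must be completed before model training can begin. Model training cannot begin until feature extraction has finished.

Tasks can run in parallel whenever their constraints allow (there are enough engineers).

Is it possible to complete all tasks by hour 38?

Yes

Feature extraction has no prerequisites, so it starts at hour 0 and finishes at hour 5.
Data ingestion has no prerequisites, so it starts at hour 0 and finishes at hour 8.
For hyperparameter sweep: data ingestion (finishes hour 8, plus 2-hour gap → hour 10); feature extraction (finishes hour 5). Taking the maximum gives a start of hour 10, and it finishes at 10 + 4 = hour 14.
Model training cannot start until hyperparameter sweep (finishes hour 14); data ingestion (finishes hour 8); feature extraction (finishes hour 5). The controlling bound is hour 14, so model training finishes at 14 + 4 = hour 18.
Model export cannot start until model training (finishes hour 18, plus 3-hour gap → hour 21); feature extraction (finishes hour 5). The controlling bound is hour 21, so model export finishes at 21 + 7 = hour 28.
For deployment: model export (finishes hour 28); model training (finishes hour 18). Taking the maximum gives a start of hour 28, and it finishes at 28 + 9 = hour 37.
Every task is finished by hour 37, which is no later than the deadline of 38, so the schedule is feasible.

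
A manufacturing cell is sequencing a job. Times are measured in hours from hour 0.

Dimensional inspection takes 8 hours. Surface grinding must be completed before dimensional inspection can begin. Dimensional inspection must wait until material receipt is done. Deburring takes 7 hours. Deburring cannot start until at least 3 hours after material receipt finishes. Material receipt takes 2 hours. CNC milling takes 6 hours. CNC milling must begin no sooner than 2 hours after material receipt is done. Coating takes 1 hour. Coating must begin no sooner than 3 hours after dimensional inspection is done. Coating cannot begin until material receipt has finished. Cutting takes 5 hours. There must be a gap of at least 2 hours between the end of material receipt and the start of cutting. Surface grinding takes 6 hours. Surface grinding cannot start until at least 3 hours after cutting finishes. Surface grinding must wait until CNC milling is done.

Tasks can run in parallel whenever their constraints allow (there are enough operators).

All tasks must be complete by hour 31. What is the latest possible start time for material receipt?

Nothing follows coating; the deadline of hour 31 is its only limit. It must start by 31 − 1 = hour 30.
Dimensional inspection feeds into coating (must start by hour 30, minus 3-hour gap → hour 27); so dimensional inspection must finish by hour 27 and therefore start by hour 19.
Surface grinding feeds into dimensional inspection (must start by hour 19); so surface grinding must finish by hour 19 and therefore start by hour 13.
Cutting has to be done before surface grinding (must start by hour 13, minus 3-hour gap → hour 10). That means finishing by hour 10, i.e. starting by 10 − 5 = hour 5.
To finish by hour 31, deburring (duration 7) must start no later than hour 24.
Since surface grinding (must start by hour 13) depends on it, CNC milling must finish by hour 13. Backing off its 6-hour duration gives a latest start of hour 7.
Material receipt must finish in time for cutting (must start by hour 5, minus 2-hour gap → hour 3); deburring (must start by hour 24, minus 3-hour gap → hour 21); CNC milling (must start by hour 7, minus 2-hour gap → hour 5); dimensional inspection (must start by hour 19); coating (must start by hour 30). The tightest is hour 3, so material receipt must start by 3 − 2 = hour 1.

1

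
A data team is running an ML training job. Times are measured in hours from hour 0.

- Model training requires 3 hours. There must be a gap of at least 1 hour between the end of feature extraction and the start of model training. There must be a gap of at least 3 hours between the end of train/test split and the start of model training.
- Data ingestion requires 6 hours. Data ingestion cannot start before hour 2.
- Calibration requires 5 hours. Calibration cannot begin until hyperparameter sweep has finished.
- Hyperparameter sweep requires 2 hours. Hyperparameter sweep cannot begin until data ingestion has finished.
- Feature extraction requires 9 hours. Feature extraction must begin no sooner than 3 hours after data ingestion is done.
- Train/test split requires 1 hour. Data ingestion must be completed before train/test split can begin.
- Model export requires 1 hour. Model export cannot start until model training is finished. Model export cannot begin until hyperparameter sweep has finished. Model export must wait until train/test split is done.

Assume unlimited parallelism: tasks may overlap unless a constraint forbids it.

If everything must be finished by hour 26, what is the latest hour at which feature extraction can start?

Nothing follows model export; the deadline of hour 26 is its only limit. It must start by 26 − 1 = hour 25.
Model training must finish before model export (must start by hour 25). With a 3-hour duration, model training must start by 25 − 3 = hour 22.
Feature extraction feeds into model training (must start by hour 22, minus 1-hour gap → hour 21); so feature extraction must finish by hour 21 and therefore start by hour 12.

12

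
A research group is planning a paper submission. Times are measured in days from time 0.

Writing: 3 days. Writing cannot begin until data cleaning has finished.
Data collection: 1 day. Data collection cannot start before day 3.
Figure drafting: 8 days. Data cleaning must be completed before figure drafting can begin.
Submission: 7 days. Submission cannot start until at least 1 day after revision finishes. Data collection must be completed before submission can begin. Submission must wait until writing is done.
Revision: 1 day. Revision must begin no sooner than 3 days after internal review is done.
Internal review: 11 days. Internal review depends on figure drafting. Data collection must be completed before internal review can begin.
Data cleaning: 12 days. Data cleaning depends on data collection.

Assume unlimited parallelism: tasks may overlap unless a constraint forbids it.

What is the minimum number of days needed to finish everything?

47

Data collection waits on its own release at day 3, so it starts at day 3 and finishes at 3 + 1 = day 4.
Data cleaning cannot begin until data collection (finishes day 4). It runs from day 4 to 4 + 12 = day 16.
After data cleaning (finishes day 16), writing can start at day 16 and finishes at day 19.
Figure drafting cannot begin until data cleaning (finishes day 16). It runs from day 16 to 16 + 8 = day 24.
For internal review: figure drafting (finishes day 24); data collection (finishes day 4). Taking the maximum gives a start of day 24, and it finishes at 24 + 11 = day 35.
After internal review (finishes day 35, plus 3-day gap → day 38), revision can start at day 38 and finishes at day 39.
Submission has to wait for revision (finishes day 39, plus 1-day gap → day 40); data collection (finishes day 4); writing (finishes day 19). The latest of these is day 40, so submission runs day 40 to 40 + 7 = day 47.
All tasks are finished once the last one completes. Finish times: Data collection at 4, Data cleaning at 16, Figure drafting at 24, Writing at 19, Internal review at 35, Revision at 39, Submission at 47. The latest is day 47.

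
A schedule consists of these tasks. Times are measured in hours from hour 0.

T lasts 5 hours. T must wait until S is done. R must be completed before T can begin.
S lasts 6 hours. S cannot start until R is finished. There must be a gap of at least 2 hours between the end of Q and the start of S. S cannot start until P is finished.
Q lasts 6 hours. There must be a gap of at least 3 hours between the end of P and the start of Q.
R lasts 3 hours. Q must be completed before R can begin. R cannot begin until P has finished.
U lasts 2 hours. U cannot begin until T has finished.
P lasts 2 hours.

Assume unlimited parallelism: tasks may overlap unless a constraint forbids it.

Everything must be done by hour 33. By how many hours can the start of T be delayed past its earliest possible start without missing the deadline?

6

P can start immediately at hour 0; it finishes at hour 2.
Q waits on P (finishes hour 2, plus 3-hour gap → hour 5), so it starts at hour 5 and finishes at 5 + 6 = hour 11.
For R: Q (finishes hour 11); P (finishes hour 2). Taking the maximum gives a start of hour 11, and it finishes at 11 + 3 = hour 14.
S cannot start until R (finishes hour 14); Q (finishes hour 11, plus 2-hour gap → hour 13); P (finishes hour 2). The controlling bound is hour 14, so S finishes at 14 + 6 = hour 20.
T has to wait for S (finishes hour 20); R (finishes hour 14). The latest of these is hour 20, so T runs hour 20 to 20 + 5 = hour 25.

Working backward from the deadline:
U has no dependents, so it just needs to finish by hour 33. Starting by 33 − 2 = hour 31 achieves that.
T has to be done before U (must start by hour 31). That means finishing by hour 31, i.e. starting by 31 − 5 = hour 26.
So T can start as early as hour 20 and as late as hour 26, giving 26 − 20 = 6 hours of slack.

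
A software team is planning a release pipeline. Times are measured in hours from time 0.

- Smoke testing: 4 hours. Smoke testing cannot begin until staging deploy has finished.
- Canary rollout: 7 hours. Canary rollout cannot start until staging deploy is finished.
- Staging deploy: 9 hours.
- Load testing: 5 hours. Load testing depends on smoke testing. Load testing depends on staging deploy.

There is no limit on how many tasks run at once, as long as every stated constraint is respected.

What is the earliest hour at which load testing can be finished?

Staging deploy has no prerequisites, so it starts at hour 0 and finishes at hour 9.
Smoke testing cannot begin until staging deploy (finishes hour 9). It runs from hour 9 to 9 + 4 = hour 13.
Load testing cannot start until smoke testing (finishes hour 13); staging deploy (finishes hour 9). The controlling bound is hour 13, so load testing finishes at 13 + 5 = hour 18.

18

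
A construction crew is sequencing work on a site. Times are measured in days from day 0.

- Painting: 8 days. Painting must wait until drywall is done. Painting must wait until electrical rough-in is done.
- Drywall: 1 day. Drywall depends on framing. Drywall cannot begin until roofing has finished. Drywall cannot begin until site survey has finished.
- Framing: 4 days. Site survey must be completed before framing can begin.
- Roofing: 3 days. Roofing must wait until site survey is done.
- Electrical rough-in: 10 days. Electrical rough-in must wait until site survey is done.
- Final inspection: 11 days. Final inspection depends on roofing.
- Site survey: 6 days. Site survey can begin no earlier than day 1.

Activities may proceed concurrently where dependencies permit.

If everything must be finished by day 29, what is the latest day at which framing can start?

16

Nothing follows painting; the deadline of day 29 is its only limit. It must start by 29 − 8 = day 21.
Drywall has to be done before painting (must start by day 21). That means finishing by day 21, i.e. starting by 21 − 1 = day 20.
Since drywall (must start by day 20) depends on it, framing must finish by day 20. Backing off its 4-day duration gives a latest start of day 16.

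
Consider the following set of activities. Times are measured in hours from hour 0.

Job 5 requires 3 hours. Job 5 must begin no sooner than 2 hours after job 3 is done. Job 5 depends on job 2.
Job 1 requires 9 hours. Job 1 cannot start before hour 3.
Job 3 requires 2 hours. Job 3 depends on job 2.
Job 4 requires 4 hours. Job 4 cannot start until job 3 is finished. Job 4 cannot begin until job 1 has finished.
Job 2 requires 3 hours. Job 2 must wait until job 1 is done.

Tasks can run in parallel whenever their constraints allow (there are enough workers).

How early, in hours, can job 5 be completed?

22

Job 1 waits on its own release at hour 3, so it starts at hour 3 and finishes at 3 + 9 = hour 12.
Job 2 waits on job 1 (finishes hour 12), so it starts at hour 12 and finishes at 12 + 3 = hour 15.
Job 3 cannot begin until job 2 (finishes hour 15). It runs from hour 15 to 15 + 2 = hour 17.
Job 5 needs all of job 3 (finishes hour 17, plus 2-hour gap → hour 19); job 2 (finishes hour 15). That puts its earliest start at hour 19; it finishes at 19 + 3 = hour 22.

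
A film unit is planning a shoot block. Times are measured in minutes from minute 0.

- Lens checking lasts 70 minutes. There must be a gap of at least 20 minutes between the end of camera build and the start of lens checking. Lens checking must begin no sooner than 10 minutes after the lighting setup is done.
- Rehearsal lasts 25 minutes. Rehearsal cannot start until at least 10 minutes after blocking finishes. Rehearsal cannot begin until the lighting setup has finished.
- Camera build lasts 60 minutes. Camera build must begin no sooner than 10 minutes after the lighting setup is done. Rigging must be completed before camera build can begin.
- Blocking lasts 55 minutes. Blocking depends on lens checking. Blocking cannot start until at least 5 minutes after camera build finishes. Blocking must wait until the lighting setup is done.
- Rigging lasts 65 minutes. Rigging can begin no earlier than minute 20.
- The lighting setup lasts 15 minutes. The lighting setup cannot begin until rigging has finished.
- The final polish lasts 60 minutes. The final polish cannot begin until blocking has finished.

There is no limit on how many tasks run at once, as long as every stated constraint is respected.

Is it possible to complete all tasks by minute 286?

No

Rigging waits on its own release at minute 20, so it starts at minute 20 and finishes at 20 + 65 = minute 85.
The lighting setup waits on rigging (finishes minute 85), so it starts at minute 85 and finishes at 85 + 15 = minute 100.
Camera build has to wait for the lighting setup (finishes minute 100, plus 10-minute gap → minute 110); rigging (finishes minute 85). The latest of these is minute 110, so camera build runs minute 110 to 110 + 60 = minute 170.
Lens checking cannot start until camera build (finishes minute 170, plus 20-minute gap → minute 190); the lighting setup (finishes minute 100, plus 10-minute gap → minute 110). The controlling bound is minute 190, so lens checking finishes at 190 + 70 = minute 260.
Blocking has to wait for lens checking (finishes minute 260); camera build (finishes minute 170, plus 5-minute gap → minute 175); the lighting setup (finishes minute 100). The latest of these is minute 260, so blocking runs minute 260 to 260 + 55 = minute 315.
The final polish waits on blocking (finishes minute 315), so it starts at minute 315 and finishes at 315 + 60 = minute 375.
Rehearsal cannot start until blocking (finishes minute 315, plus 10-minute gap → minute 325); the lighting setup (finishes minute 100). The controlling bound is minute 325, so rehearsal finishes at 325 + 25 = minute 350.
The earliest everything can be done is minute 375, which is after the deadline of 286, so it is not possible.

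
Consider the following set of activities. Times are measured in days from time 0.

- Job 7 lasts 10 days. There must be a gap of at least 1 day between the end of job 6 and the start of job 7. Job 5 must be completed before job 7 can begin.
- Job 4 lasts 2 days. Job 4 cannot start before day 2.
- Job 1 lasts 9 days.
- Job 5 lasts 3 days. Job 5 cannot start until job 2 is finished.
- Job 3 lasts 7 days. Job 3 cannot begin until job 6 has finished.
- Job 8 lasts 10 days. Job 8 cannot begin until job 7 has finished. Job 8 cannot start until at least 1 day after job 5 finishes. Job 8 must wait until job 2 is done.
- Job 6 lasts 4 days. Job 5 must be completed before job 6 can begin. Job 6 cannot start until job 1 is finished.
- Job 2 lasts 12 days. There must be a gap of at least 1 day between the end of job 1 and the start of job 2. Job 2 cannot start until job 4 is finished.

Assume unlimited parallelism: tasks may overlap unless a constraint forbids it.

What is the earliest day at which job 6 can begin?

Job 4 cannot begin until its own release at day 2. It runs from day 2 to 2 + 2 = day 4.
Job 1 can start immediately at day 0; it finishes at day 9.
Job 2 has to wait for job 1 (finishes day 9, plus 1-day gap → day 10); job 4 (finishes day 4). The latest of these is day 10, so job 2 runs day 10 to 10 + 12 = day 22.
Job 5 waits on job 2 (finishes day 22), so it starts at day 22 and finishes at 22 + 3 = day 25.
Job 6 waits on job 5 (finishes day 25); job 1 (finishes day 9). The latest of these is day 25, which is the earliest job 6 can start.

25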